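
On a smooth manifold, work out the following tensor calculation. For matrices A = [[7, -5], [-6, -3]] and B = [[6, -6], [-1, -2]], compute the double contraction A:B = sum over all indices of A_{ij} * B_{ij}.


A:B = sum over all i,j of A_{ij} * B_{ij}.
Row 1: 7*6=42, -5*-6=30 => row sum = 72
Row 2: -6*-1=6, -3*-2=6 => row sum = 12
Total = 72 + 12 = 84

84


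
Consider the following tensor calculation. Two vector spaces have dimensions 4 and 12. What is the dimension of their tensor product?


The dimension of a tensor product is the product of dimensions.
dim(V) = 4, dim(W) = 12
dim(V (x) W) = 4 * 12 = 48

48


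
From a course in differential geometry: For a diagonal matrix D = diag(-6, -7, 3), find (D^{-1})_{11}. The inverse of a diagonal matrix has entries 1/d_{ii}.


For a diagonal matrix, the inverse has entries (D^{-1})_{ii} = 1/d_{ii}.
The diagonal entries are: d_{11} = -6, d_{22} = -7, d_{33} = 3
We need (D^{-1})_{11} = 1/d_{11} = 1/-6 = -1/6

-1/6


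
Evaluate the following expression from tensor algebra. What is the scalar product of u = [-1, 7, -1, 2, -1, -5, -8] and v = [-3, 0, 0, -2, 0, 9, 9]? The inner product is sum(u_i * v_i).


The inner product u . v = sum of u_i * v_i.
Term-by-term: -1 * -3, 7 * 0, -1 * 0, 2 * -2, -1 * 0, -5 * 9, -8 * 9
Products: 3, 0, 0, -4, 0, -45, -72
Sum = 3 + 0 + 0 + -4 + 0 + -45 + -72 = -118

-118


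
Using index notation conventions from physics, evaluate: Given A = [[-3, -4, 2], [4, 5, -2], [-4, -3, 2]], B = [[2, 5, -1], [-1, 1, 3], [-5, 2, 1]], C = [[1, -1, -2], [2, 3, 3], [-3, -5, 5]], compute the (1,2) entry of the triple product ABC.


(ABC)_{12} = sum_m (AB)_{1m} C_{m2}. First compute row 1 of AB.
(AB)_{11} = -3*2 + -4*-1 + 2*-5 = -12
(AB)_{12} = -3*5 + -4*1 + 2*2 = -15
(AB)_{13} = -3*-1 + -4*3 + 2*1 = -7
Now contract with column 2 of C:
(AB)_{11} * C_{12} = -12 * -1 = 12
(AB)_{12} * C_{22} = -15 * 3 = -45
(AB)_{13} * C_{32} = -7 * -5 = 35
(ABC)_{12} = 12 + -45 + 35 = 2

2


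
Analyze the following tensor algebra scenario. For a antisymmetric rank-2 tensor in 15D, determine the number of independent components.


A antisymmetric rank-2 tensor in d dimensions has d(d-1)/2 independent components.
d = 15
d(d-1)/2 = 15 * 14 / 2 = 210 / 2 = 105

105


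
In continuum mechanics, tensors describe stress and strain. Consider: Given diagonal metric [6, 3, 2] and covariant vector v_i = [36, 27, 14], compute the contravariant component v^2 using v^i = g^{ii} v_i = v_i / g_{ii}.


To raise an index with a diagonal metric: v^i = v_i / g_{ii}.
For index 2: v_2 = 27, g_{22} = 3
v^2 = 27 / 3 = 9

9


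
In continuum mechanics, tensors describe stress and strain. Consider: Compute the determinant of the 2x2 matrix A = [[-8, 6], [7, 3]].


For a 2x2 matrix [[a, b], [c, d]], det = a*d - b*c.
a = -8, b = 6, c = 7, d = 3
a*d = -8 * 3 = -24
b*c = 6 * 7 = 42
det = -24 - 42 = -66

-66


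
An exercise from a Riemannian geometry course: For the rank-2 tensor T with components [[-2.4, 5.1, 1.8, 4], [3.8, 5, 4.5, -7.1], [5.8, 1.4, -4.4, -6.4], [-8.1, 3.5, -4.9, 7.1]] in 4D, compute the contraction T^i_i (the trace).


The contraction (trace) of a rank-2 tensor is the sum of its diagonal elements.
Diagonal entries: A[1,1] = -2.4, A[2,2] = 5, A[3,3] = -4.4, A[4,4] = 7.1
Tr(A) = -2.4 + 5 + -4.4 + 7.1 = 5.3

5.3


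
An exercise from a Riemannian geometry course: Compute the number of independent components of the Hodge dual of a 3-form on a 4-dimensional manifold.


The Hodge dual of a p-form on an n-dimensional manifold is an (n-p)-form.
n = 4, p = 3, so dual degree = 4 - 3 = 1
The number of components is C(n, n-p) = C(4, 1) = 4

4


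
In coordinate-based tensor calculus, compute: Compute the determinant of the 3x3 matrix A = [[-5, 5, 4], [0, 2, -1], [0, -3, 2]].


Expanding along the first row, det(A) = a11*M_11 - a12*M_12 + a13*M_13, where M_1j is the (1,j) minor.
Minor M_11 = 2*2 - -1*-3 = 1
Minor M_12 = 0*2 - -1*0 = 0
Minor M_13 = 0*-3 - 2*0 = 0
det = -5*(1) - 5*(0) + 4*(0)
    = -5 - 0 + 0
    = -5

-5


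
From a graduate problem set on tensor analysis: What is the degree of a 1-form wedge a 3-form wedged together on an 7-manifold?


The degree of a wedge product is the sum of the degrees of the individual forms.
Degrees: 1, 3
Total degree = 1 + 3 = 4

4


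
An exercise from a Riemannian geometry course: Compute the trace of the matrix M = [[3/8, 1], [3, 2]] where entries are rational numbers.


The trace is the sum of diagonal entries.
Diagonal: M[1,1] = 3/8, M[2,2] = 2
Tr(M) = 3/8 + 2
Computing step by step:
After adding M[1,1]: 3/8
After adding M[2,2]: 19/8
Tr(M) = 19/8

19/8


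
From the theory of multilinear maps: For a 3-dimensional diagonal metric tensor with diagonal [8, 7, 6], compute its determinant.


For a diagonal metric, the determinant is the product of diagonal entries.
Diagonal entries: 8, 7, 6
det(g) = 8 * 7 * 6 = 336

336


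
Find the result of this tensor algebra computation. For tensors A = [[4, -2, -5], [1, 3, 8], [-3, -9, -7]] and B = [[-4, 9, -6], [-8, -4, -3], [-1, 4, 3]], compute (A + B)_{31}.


Tensor addition is component-wise: (A + B)_{ij} = A_{ij} + B_{ij}.
A_{31} = -3
B_{31} = -1
(A + B)_{31} = -3 + -1 = -4

-4


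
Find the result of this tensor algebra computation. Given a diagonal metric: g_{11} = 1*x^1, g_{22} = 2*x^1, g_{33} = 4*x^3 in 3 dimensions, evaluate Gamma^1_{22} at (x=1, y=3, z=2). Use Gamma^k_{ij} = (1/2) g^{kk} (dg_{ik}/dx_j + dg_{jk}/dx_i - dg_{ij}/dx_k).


For a diagonal metric, Gamma^k_{ij} = (1/2) g^{kk} (dg_{ik}/dx_j + dg_{jk}/dx_i - dg_{ij}/dx_k).
The metric is diagonal, so g_{ab} = 0 for a != b.
At the given point: g_{11} = 1, g_{22} = 2, g_{33} = 4
g^{11} = 1/1
dg_{21}/dx_2 = 0 (off-diagonal)
dg_{21}/dx_2 = 0 (off-diagonal)
dg_{22}/dx_1 = dg_{22}/dx_1 = 2
Numerator = 0 + 0 - 2 = -2
Gamma^1_{22} = -2 / (2 * 1) = -1

-1


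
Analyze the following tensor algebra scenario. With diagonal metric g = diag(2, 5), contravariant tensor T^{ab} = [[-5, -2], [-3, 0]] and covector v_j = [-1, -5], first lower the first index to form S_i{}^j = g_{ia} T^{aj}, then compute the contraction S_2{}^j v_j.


Step 1: lower the first index. For a diagonal metric, g_{ia} T^{aj} = g_{ii} T^{ij} (no sum on i).
g_{22} = 5
S_2{}^1 = 5 * T^{21} = 5 * -3 = -15
S_2{}^2 = 5 * T^{22} = 5 * 0 = 0
Step 2: contract S_2{}^j with v_j.
S_2{}^1 * v_1 = -15 * -1 = 15
S_2{}^2 * v_2 = 0 * -5 = 0
Result = 15 + 0 = 15

15


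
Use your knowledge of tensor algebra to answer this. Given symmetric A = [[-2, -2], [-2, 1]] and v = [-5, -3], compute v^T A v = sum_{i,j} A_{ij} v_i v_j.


First compute Av:
(Av)_1 = -2*-5 + -2*-3 = 16
(Av)_2 = -2*-5 + 1*-3 = 7
Av = [16, 7]
Then v^T (Av) = -5*16 + -3*7
= -80 + -21 = -101

-101


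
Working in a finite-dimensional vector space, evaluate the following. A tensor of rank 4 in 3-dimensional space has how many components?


The number of components of a rank-r tensor in d dimensions is d^r.
Here d = 3 and r = 4.
3^4 = 81

81


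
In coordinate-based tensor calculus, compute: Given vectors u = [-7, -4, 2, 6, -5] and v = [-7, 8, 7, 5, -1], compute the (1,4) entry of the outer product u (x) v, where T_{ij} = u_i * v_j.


The outer product entry T_{ij} = u_i * v_j.
We need i=1, j=4.
u_1 = -7, v_4 = 5
T_{1,4} = -7 * 5 = -35

-35


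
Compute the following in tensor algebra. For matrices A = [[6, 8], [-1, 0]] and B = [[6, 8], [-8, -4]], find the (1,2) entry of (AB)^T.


(AB)^T_{ij} = (AB)_{ji} = sum_k A_{jk} B_{ki}.
For i=1, j=2 we need (AB)_{21}:
A_{21} * B_{11} = -1 * 6 = -6
A_{22} * B_{21} = 0 * -8 = 0
Sum = -6 + 0 = -6

-6


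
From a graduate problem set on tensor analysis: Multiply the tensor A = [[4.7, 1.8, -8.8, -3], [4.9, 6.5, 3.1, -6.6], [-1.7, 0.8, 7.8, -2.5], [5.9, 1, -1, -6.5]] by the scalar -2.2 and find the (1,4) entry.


Scalar multiplication: (cA)_{ij} = c * A_{ij}.
c = -2.2
A_{14} = -3
(cA)_{14} = -2.2 * -3 = 6.6

6.6


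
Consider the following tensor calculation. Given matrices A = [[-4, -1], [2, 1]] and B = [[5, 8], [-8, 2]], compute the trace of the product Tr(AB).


Tr(AB) = sum_i (AB)_{ii} where (AB)_{ii} = sum_k A_{ik} B_{ki}.
(AB)_{11} = -4*5 + -1*-8 = -12
(AB)_{22} = 2*8 + 1*2 = 18
Tr(AB) = -12 + 18 = 6

6


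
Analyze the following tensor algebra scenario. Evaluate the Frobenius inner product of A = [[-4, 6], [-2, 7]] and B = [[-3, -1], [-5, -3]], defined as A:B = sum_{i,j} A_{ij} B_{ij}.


A:B = sum over all i,j of A_{ij} * B_{ij}.
Row 1: -4*-3=12, 6*-1=-6 => row sum = 6
Row 2: -2*-5=10, 7*-3=-21 => row sum = -11
Total = 6 + -11 = -5

-5


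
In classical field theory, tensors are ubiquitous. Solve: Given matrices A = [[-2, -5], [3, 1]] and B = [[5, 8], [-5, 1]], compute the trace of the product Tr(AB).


Tr(AB) = sum_i (AB)_{ii} where (AB)_{ii} = sum_k A_{ik} B_{ki}.
(AB)_{11} = -2*5 + -5*-5 = 15
(AB)_{22} = 3*8 + 1*1 = 25
Tr(AB) = 15 + 25 = 40

40


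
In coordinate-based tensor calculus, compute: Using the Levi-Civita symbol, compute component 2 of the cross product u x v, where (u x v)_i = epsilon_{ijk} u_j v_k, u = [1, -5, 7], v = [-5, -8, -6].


(u x v)_2 = sum_{j,k} epsilon_{2jk} u_j v_k. Only permutations of (1,2,3) contribute; the two non-zero terms are:
eps_{213} u_1 v_3 = -1 * 1 * -6 = 6
eps_{231} u_3 v_1 = 1 * 7 * -5 = -35
(u x v)_2 = -29

-29


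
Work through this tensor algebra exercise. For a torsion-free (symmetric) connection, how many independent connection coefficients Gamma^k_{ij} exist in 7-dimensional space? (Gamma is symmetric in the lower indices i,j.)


Christoffel symbols Gamma^k_{ij} are symmetric in i,j, so there are d * d(d+1)/2 independent symbols.
d = 7
d(d+1)/2 = 7 * 8 / 2 = 28
Total = 7 * 28 = 196

196


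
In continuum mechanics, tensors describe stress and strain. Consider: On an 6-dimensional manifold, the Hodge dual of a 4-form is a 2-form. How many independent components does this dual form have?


The Hodge dual of a p-form on an n-dimensional manifold is an (n-p)-form.
n = 6, p = 4, so dual degree = 6 - 4 = 2
The number of components is C(n, n-p) = C(6, 2) = 15

15


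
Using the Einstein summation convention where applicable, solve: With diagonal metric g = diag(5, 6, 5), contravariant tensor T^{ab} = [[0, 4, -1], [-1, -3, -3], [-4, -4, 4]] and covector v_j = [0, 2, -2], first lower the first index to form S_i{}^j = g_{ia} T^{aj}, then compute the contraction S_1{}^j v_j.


Step 1: lower the first index. For a diagonal metric, g_{ia} T^{aj} = g_{ii} T^{ij} (no sum on i).
g_{11} = 5
S_1{}^1 = 5 * T^{11} = 5 * 0 = 0
S_1{}^2 = 5 * T^{12} = 5 * 4 = 20
S_1{}^3 = 5 * T^{13} = 5 * -1 = -5
Step 2: contract S_1{}^j with v_j.
S_1{}^1 * v_1 = 0 * 0 = 0
S_1{}^2 * v_2 = 20 * 2 = 40
S_1{}^3 * v_3 = -5 * -2 = 10
Result = 0 + 40 + 10 = 50

50


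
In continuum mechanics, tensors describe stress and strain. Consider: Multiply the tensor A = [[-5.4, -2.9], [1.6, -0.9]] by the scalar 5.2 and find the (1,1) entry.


Scalar multiplication: (cA)_{ij} = c * A_{ij}.
c = 5.2
A_{11} = -5.4
(cA)_{11} = 5.2 * -5.4 = -28.08

-28.08


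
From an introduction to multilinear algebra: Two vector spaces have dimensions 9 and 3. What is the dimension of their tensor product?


The dimension of a tensor product is the product of dimensions.
dim(V) = 9, dim(W) = 3
dim(V (x) W) = 9 * 3 = 27

27


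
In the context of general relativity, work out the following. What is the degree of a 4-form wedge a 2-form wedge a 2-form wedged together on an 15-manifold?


The degree of a wedge product is the sum of the degrees of the individual forms.
Degrees: 4, 2, 2
Total degree = 4 + 2 + 2 = 8

8


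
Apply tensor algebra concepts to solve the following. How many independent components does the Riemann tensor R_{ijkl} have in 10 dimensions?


The Riemann tensor in d dimensions has d^2(d^2 - 1)/12 independent components.
d = 10, so d^2 = 100
d^2 - 1 = 99
d^2(d^2 - 1) = 100 * 99 = 9900
Divide by 12: 9900 / 12 = 825

825


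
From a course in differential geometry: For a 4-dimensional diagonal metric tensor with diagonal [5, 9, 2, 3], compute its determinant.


For a diagonal metric, the determinant is the product of diagonal entries.
Diagonal entries: 5, 9, 2, 3
det(g) = 5 * 9 * 2 * 3 = 270

270


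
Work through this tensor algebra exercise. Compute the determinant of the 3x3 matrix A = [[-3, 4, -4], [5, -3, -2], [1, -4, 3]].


Expanding along the first row, det(A) = a11*M_11 - a12*M_12 + a13*M_13, where M_1j is the (1,j) minor.
Minor M_11 = -3*3 - -2*-4 = -17
Minor M_12 = 5*3 - -2*1 = 17
Minor M_13 = 5*-4 - -3*1 = -17
det = -3*(-17) - 4*(17) + -4*(-17)
    = 51 - 68 + 68
    = 51

51


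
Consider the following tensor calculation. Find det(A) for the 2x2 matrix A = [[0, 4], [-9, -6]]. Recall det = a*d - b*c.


For a 2x2 matrix [[a, b], [c, d]], det = a*d - b*c.
a = 0, b = 4, c = -9, d = -6
a*d = 0 * -6 = 0
b*c = 4 * -9 = -36
det = 0 - -36 = 36

36


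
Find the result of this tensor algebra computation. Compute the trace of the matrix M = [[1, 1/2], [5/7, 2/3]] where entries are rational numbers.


The trace is the sum of diagonal entries.
Diagonal: M[1,1] = 1, M[2,2] = 2/3
Tr(M) = 1 + 2/3
Computing step by step:
After adding M[1,1]: 1
After adding M[2,2]: 5/3
Tr(M) = 5/3

5/3


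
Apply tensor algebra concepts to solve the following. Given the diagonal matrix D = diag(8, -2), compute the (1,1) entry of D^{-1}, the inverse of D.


For a diagonal matrix, the inverse has entries (D^{-1})_{ii} = 1/d_{ii}.
The diagonal entries are: d_{11} = 8, d_{22} = -2
We need (D^{-1})_{11} = 1/d_{11} = 1/8 = 1/8

1/8


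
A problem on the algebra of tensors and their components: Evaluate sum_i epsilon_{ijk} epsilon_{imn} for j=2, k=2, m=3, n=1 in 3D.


Using the identity: epsilon_{ijk} epsilon_{imn} = delta_{jm} delta_{kn} - delta_{jn} delta_{km}.
delta_{23} = 0
delta_{21} = 0
delta_{21} = 0
delta_{23} = 0
Result = 0 * 0 - 0 * 0 = 0 - 0 = 0

0


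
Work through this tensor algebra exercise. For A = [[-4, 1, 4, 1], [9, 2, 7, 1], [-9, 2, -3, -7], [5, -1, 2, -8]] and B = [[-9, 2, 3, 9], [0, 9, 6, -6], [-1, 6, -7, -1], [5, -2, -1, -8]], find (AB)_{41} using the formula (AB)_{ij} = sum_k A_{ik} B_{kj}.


(AB)_{ij} = sum_k A_{ik} B_{kj}.
For i=4, j=1:
A_{41} * B_{11} = 5 * -9 = -45
A_{42} * B_{21} = -1 * 0 = 0
A_{43} * B_{31} = 2 * -1 = -2
A_{44} * B_{41} = -8 * 5 = -40
Sum = -45 + 0 + -2 + -40 = -87

-87


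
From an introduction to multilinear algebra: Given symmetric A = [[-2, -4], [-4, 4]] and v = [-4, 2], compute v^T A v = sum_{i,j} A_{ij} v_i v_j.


First compute Av:
(Av)_1 = -2*-4 + -4*2 = 0
(Av)_2 = -4*-4 + 4*2 = 24
Av = [0, 24]
Then v^T (Av) = -4*0 + 2*24
= 0 + 48 = 48

48


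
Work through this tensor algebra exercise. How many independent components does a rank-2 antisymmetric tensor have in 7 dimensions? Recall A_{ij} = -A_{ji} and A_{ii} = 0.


An antisymmetric rank-2 tensor satisfies A_{ij} = -A_{ji}, so diagonal entries are zero.
The independent components are the upper-triangular entries: C(n, 2) = n(n-1)/2.
n = 7
C(7, 2) = 7 * 6 / 2 = 42 / 2 = 21

21


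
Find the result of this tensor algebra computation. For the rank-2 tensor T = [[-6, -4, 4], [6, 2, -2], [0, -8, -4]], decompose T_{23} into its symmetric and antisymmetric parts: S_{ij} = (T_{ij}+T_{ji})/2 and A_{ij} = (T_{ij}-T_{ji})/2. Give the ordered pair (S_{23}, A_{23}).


T_{23} = -2
T_{32} = -8
S_{23} = (-2 + -8)/2 = -10/2 = -5
A_{23} = (-2 - -8)/2 = 6/2 = 3
Check: S + A = -5 + 3 = -2 = T_{23}.

(-5, 3)


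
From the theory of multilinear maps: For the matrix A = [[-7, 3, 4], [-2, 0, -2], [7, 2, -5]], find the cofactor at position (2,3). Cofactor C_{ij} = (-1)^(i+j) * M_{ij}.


To find cofactor C_{23}, delete row 2 and column 3.
The resulting 2x2 submatrix is: [[-7, 3], [7, 2]]
Minor M_{23} = -7*2 - 3*7
  = -14 - 21 = -35
Sign = (-1)^(2+3) = (-1)^5 = -1
Cofactor C_{23} = -1 * -35 = 35

35


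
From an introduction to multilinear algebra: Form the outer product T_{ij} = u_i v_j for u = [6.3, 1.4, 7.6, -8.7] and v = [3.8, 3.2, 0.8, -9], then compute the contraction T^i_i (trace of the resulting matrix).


The outer product gives T_{ij} = u_i v_j.
The trace (contraction) is Tr(T) = sum_i T_{ii} = sum_i u_i v_i.
Diagonal entries:
T_{11} = u_1 * v_1 = 6.3 * 3.8 = 23.94
T_{22} = u_2 * v_2 = 1.4 * 3.2 = 4.48
T_{33} = u_3 * v_3 = 7.6 * 0.8 = 6.08
T_{44} = u_4 * v_4 = -8.7 * -9 = 78.3
Tr(T) = 23.94 + 4.48 + 6.08 + 78.3 = 112.8

112.8


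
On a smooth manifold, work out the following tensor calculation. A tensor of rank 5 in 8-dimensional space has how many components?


The number of components of a rank-r tensor in d dimensions is d^r.
Here d = 8 and r = 5.
8^5 = 32768

32768


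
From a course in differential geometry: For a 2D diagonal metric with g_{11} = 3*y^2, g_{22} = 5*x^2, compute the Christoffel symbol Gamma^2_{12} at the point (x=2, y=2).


For a diagonal metric, Gamma^k_{ij} = (1/2) g^{kk} (dg_{ik}/dx_j + dg_{jk}/dx_i - dg_{ij}/dx_k).
The metric is diagonal, so g_{ab} = 0 for a != b.
At the given point: g_{11} = 12, g_{22} = 20
g^{22} = 1/20
dg_{12}/dx_2 = 0 (off-diagonal)
dg_{22}/dx_1 = dg_{22}/dx_1 = 20
dg_{12}/dx_2 = 0 (off-diagonal)
Numerator = 0 + 20 - 0 = 20
Gamma^2_{12} = 20 / (2 * 20) = 1/2

1/2


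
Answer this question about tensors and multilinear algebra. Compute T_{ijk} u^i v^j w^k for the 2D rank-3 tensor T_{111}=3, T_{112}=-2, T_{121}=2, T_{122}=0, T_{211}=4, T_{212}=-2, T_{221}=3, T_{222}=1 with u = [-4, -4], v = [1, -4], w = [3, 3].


S = sum over i,j,k of T_{ijk} u_i v_j w_k. Expanding all 8 terms:
T_{111}*u_1*v_1*w_1 = 3*-4*1*3 = -36  (running total: -36)
T_{112}*u_1*v_1*w_2 = -2*-4*1*3 = 24  (running total: -12)
T_{121}*u_1*v_2*w_1 = 2*-4*-4*3 = 96  (running total: 84)
T_{122}*u_1*v_2*w_2 = 0*-4*-4*3 = 0  (running total: 84)
T_{211}*u_2*v_1*w_1 = 4*-4*1*3 = -48  (running total: 36)
T_{212}*u_2*v_1*w_2 = -2*-4*1*3 = 24  (running total: 60)
T_{221}*u_2*v_2*w_1 = 3*-4*-4*3 = 144  (running total: 204)
T_{222}*u_2*v_2*w_2 = 1*-4*-4*3 = 48  (running total: 252)
S = 252

252


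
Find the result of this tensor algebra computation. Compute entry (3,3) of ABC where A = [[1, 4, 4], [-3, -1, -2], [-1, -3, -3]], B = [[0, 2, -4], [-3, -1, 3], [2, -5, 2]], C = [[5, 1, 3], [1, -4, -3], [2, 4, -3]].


(ABC)_{33} = sum_m (AB)_{3m} C_{m3}. First compute row 3 of AB.
(AB)_{31} = -1*0 + -3*-3 + -3*2 = 3
(AB)_{32} = -1*2 + -3*-1 + -3*-5 = 16
(AB)_{33} = -1*-4 + -3*3 + -3*2 = -11
Now contract with column 3 of C:
(AB)_{31} * C_{13} = 3 * 3 = 9
(AB)_{32} * C_{23} = 16 * -3 = -48
(AB)_{33} * C_{33} = -11 * -3 = 33
(ABC)_{33} = 9 + -48 + 33 = -6

-6


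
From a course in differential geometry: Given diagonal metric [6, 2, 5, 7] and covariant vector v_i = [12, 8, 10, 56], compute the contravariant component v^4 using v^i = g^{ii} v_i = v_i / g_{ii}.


To raise an index with a diagonal metric: v^i = v_i / g_{ii}.
For index 4: v_4 = 56, g_{44} = 7
v^4 = 56 / 7 = 8

8


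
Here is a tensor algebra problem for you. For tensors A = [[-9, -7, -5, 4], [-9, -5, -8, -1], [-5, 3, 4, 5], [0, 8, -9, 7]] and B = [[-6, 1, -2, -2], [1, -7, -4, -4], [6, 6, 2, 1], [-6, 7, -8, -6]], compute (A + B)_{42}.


Tensor addition is component-wise: (A + B)_{ij} = A_{ij} + B_{ij}.
A_{42} = 8
B_{42} = 7
(A + B)_{42} = 8 + 7 = 15

15


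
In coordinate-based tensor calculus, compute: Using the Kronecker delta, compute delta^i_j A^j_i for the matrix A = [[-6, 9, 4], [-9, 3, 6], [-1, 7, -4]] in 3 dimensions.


The contraction (trace) of a rank-2 tensor is the sum of its diagonal elements.
Diagonal entries: A[1,1] = -6, A[2,2] = 3, A[3,3] = -4
Tr(A) = -6 + 3 + -4 = -7

-7


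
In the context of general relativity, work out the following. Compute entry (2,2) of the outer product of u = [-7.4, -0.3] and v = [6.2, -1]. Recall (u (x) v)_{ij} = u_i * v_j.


The outer product entry T_{ij} = u_i * v_j.
We need i=2, j=2.
u_2 = -0.3, v_2 = -1
T_{2,2} = -0.3 * -1 = 0.3

0.3


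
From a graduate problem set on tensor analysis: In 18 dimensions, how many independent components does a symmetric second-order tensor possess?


A symmetric rank-2 tensor in d dimensions has d(d+1)/2 independent components.
d = 18
d(d+1)/2 = 18 * 19 / 2 = 342 / 2 = 171

171


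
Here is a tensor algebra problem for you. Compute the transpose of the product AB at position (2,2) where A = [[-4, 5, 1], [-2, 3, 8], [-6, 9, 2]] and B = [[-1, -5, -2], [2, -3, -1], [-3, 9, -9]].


(AB)^T_{ij} = (AB)_{ji} = sum_k A_{jk} B_{ki}.
For i=2, j=2 we need (AB)_{22}:
A_{21} * B_{12} = -2 * -5 = 10
A_{22} * B_{22} = 3 * -3 = -9
A_{23} * B_{32} = 8 * 9 = 72
Sum = 10 + -9 + 72 = 73

73


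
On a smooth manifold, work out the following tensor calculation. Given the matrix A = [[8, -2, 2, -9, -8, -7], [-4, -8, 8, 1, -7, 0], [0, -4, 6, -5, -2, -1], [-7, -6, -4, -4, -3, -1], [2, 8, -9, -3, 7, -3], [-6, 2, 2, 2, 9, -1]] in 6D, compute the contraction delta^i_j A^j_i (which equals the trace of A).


The contraction (trace) of a rank-2 tensor is the sum of its diagonal elements.
Diagonal entries: A[1,1] = 8, A[2,2] = -8, A[3,3] = 6, A[4,4] = -4, A[5,5] = 7, A[6,6] = -1
Tr(A) = 8 + -8 + 6 + -4 + 7 + -1 = 8

8


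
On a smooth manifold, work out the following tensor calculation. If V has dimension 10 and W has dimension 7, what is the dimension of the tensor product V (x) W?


The dimension of a tensor product is the product of dimensions.
dim(V) = 10, dim(W) = 7
dim(V (x) W) = 10 * 7 = 70

70


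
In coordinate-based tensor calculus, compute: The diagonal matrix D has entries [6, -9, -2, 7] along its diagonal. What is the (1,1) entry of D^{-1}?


For a diagonal matrix, the inverse has entries (D^{-1})_{ii} = 1/d_{ii}.
The diagonal entries are: d_{11} = 6, d_{22} = -9, d_{33} = -2, d_{44} = 7
We need (D^{-1})_{11} = 1/d_{11} = 1/6 = 1/6

1/6


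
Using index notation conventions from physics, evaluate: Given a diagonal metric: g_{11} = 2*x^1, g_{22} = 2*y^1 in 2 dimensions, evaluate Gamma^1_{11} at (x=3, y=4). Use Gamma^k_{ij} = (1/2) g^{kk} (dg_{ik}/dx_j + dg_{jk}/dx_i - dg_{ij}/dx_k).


For a diagonal metric, Gamma^k_{ij} = (1/2) g^{kk} (dg_{ik}/dx_j + dg_{jk}/dx_i - dg_{ij}/dx_k).
The metric is diagonal, so g_{ab} = 0 for a != b.
At the given point: g_{11} = 6, g_{22} = 8
g^{11} = 1/6
dg_{11}/dx_1 = dg_{11}/dx_1 = 2
dg_{11}/dx_1 = dg_{11}/dx_1 = 2
dg_{11}/dx_1 = dg_{11}/dx_1 = 2
Numerator = 2 + 2 - 2 = 2
Gamma^1_{11} = 2 / (2 * 6) = 1/6

1/6


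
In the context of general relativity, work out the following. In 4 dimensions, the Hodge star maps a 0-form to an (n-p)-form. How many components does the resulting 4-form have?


The Hodge dual of a p-form on an n-dimensional manifold is an (n-p)-form.
n = 4, p = 0, so dual degree = 4 - 0 = 4
The number of components is C(n, n-p) = C(4, 4) = 1

1


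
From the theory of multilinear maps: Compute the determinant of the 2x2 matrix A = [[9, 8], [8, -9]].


For a 2x2 matrix [[a, b], [c, d]], det = a*d - b*c.
a = 9, b = 8, c = 8, d = -9
a*d = 9 * -9 = -81
b*c = 8 * 8 = 64
det = -81 - 64 = -145

-145


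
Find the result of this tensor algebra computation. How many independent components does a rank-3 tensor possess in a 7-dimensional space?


The number of components of a rank-r tensor in d dimensions is d^r.
Here d = 7 and r = 3.
7^3 = 343

343


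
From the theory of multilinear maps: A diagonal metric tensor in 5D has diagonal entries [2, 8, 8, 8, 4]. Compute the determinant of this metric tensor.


For a diagonal metric, the determinant is the product of diagonal entries.
Diagonal entries: 2, 8, 8, 8, 4
det(g) = 2 * 8 * 8 * 8 * 4 = 4096

4096


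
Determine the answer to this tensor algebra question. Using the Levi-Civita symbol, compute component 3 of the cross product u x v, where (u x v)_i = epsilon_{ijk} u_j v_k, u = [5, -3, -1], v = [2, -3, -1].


(u x v)_3 = sum_{j,k} epsilon_{3jk} u_j v_k. Only permutations of (1,2,3) contribute; the two non-zero terms are:
eps_{312} u_1 v_2 = 1 * 5 * -3 = -15
eps_{321} u_2 v_1 = -1 * -3 * 2 = 6
(u x v)_3 = -9

-9


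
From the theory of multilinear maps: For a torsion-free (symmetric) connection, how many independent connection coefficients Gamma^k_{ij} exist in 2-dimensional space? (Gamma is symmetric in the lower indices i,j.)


Christoffel symbols Gamma^k_{ij} are symmetric in i,j, so there are d * d(d+1)/2 independent symbols.
d = 2
d(d+1)/2 = 2 * 3 / 2 = 3
Total = 2 * 3 = 6

6


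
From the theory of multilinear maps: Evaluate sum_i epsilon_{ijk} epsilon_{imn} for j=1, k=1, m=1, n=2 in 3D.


Using the identity: epsilon_{ijk} epsilon_{imn} = delta_{jm} delta_{kn} - delta_{jn} delta_{km}.
delta_{11} = 1
delta_{12} = 0
delta_{12} = 0
delta_{11} = 1
Result = 1 * 0 - 0 * 1 = 0 - 0 = 0

0


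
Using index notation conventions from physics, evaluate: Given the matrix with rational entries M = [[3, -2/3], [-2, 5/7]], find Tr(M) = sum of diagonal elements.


The trace is the sum of diagonal entries.
Diagonal: M[1,1] = 3, M[2,2] = 5/7
Tr(M) = 3 + 5/7
Computing step by step:
After adding M[1,1]: 3
After adding M[2,2]: 26/7
Tr(M) = 26/7

26/7


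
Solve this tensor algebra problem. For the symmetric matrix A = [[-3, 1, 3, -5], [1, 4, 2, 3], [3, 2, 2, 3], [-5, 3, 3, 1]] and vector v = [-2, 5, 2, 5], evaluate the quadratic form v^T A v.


First compute Av:
(Av)_1 = -3*-2 + 1*5 + 3*2 + -5*5 = -8
(Av)_2 = 1*-2 + 4*5 + 2*2 + 3*5 = 37
(Av)_3 = 3*-2 + 2*5 + 2*2 + 3*5 = 23
(Av)_4 = -5*-2 + 3*5 + 3*2 + 1*5 = 36
Av = [-8, 37, 23, 36]
Then v^T (Av) = -2*-8 + 5*37 + 2*23 + 5*36
= 16 + 185 + 46 + 180 = 427

427


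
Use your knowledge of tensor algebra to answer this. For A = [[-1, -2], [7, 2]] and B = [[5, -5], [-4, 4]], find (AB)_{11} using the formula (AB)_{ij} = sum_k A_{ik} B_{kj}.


(AB)_{ij} = sum_k A_{ik} B_{kj}.
For i=1, j=1:
A_{11} * B_{11} = -1 * 5 = -5
A_{12} * B_{21} = -2 * -4 = 8
Sum = -5 + 8 = 3

3


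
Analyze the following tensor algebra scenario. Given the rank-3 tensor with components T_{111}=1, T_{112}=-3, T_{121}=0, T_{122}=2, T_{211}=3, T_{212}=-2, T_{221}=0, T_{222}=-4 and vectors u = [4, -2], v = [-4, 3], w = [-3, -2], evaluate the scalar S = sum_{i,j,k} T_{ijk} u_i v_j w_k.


S = sum over i,j,k of T_{ijk} u_i v_j w_k. Expanding all 8 terms:
T_{111}*u_1*v_1*w_1 = 1*4*-4*-3 = 48  (running total: 48)
T_{112}*u_1*v_1*w_2 = -3*4*-4*-2 = -96  (running total: -48)
T_{121}*u_1*v_2*w_1 = 0*4*3*-3 = 0  (running total: -48)
T_{122}*u_1*v_2*w_2 = 2*4*3*-2 = -48  (running total: -96)
T_{211}*u_2*v_1*w_1 = 3*-2*-4*-3 = -72  (running total: -168)
T_{212}*u_2*v_1*w_2 = -2*-2*-4*-2 = 32  (running total: -136)
T_{221}*u_2*v_2*w_1 = 0*-2*3*-3 = 0  (running total: -136)
T_{222}*u_2*v_2*w_2 = -4*-2*3*-2 = -48  (running total: -184)
S = -184

-184


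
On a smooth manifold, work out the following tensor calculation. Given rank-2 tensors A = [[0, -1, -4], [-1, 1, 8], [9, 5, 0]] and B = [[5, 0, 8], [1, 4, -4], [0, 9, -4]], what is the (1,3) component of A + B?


Tensor addition is component-wise: (A + B)_{ij} = A_{ij} + B_{ij}.
A_{13} = -4
B_{13} = 8
(A + B)_{13} = -4 + 8 = 4

4


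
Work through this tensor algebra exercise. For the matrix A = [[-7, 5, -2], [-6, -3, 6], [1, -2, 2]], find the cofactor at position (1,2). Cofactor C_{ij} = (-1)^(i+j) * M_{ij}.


To find cofactor C_{12}, delete row 1 and column 2.
The resulting 2x2 submatrix is: [[-6, 6], [1, 2]]
Minor M_{12} = -6*2 - 6*1
  = -12 - 6 = -18
Sign = (-1)^(1+2) = (-1)^3 = -1
Cofactor C_{12} = -1 * -18 = 18

18


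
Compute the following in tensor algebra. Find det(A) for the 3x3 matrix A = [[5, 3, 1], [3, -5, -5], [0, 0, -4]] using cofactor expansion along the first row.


Expanding along the first row, det(A) = a11*M_11 - a12*M_12 + a13*M_13, where M_1j is the (1,j) minor.
Minor M_11 = -5*-4 - -5*0 = 20
Minor M_12 = 3*-4 - -5*0 = -12
Minor M_13 = 3*0 - -5*0 = 0
det = 5*(20) - 3*(-12) + 1*(0)
    = 100 - -36 + 0
    = 136

136


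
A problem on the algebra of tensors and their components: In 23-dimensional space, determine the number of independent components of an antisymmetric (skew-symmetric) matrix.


An antisymmetric rank-2 tensor satisfies A_{ij} = -A_{ji}, so diagonal entries are zero.
The independent components are the upper-triangular entries: C(n, 2) = n(n-1)/2.
n = 23
C(23, 2) = 23 * 22 / 2 = 506 / 2 = 253

253


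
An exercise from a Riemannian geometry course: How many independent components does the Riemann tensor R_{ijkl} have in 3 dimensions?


The Riemann tensor in d dimensions has d^2(d^2 - 1)/12 independent components.
d = 3, so d^2 = 9
d^2 - 1 = 8
d^2(d^2 - 1) = 9 * 8 = 72
Divide by 12: 72 / 12 = 6

6


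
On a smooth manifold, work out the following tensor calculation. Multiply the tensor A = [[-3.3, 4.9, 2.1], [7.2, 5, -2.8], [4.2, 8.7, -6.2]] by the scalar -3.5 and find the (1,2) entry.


Scalar multiplication: (cA)_{ij} = c * A_{ij}.
c = -3.5
A_{12} = 4.9
(cA)_{12} = -3.5 * 4.9 = -17.15

-17.15


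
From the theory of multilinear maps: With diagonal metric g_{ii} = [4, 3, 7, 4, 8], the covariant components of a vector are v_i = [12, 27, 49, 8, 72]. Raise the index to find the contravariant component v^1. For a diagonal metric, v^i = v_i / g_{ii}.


To raise an index with a diagonal metric: v^i = v_i / g_{ii}.
For index 1: v_1 = 12, g_{11} = 4
v^1 = 12 / 4 = 3

3


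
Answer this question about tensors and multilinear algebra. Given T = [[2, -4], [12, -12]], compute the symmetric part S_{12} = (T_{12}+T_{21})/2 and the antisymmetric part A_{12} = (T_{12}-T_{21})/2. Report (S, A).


T_{12} = -4
T_{21} = 12
S_{12} = (-4 + 12)/2 = 8/2 = 4
A_{12} = (-4 - 12)/2 = -16/2 = -8
Check: S + A = 4 + -8 = -4 = T_{12}.

(4, -8)


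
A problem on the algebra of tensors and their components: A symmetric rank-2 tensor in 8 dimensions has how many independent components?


A symmetric rank-2 tensor in d dimensions has d(d+1)/2 independent components.
d = 8
d(d+1)/2 = 8 * 9 / 2 = 72 / 2 = 36

36


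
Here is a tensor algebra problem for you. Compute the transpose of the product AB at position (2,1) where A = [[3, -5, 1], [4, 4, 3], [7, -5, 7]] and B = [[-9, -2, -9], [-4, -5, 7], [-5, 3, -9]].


(AB)^T_{ij} = (AB)_{ji} = sum_k A_{jk} B_{ki}.
For i=2, j=1 we need (AB)_{12}:
A_{11} * B_{12} = 3 * -2 = -6
A_{12} * B_{22} = -5 * -5 = 25
A_{13} * B_{32} = 1 * 3 = 3
Sum = -6 + 25 + 3 = 22

22


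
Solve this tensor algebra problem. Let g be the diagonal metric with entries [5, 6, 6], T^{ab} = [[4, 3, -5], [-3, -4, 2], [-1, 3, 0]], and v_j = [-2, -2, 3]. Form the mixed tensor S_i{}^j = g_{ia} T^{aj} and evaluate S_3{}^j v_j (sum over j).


Step 1: lower the first index. For a diagonal metric, g_{ia} T^{aj} = g_{ii} T^{ij} (no sum on i).
g_{33} = 6
S_3{}^1 = 6 * T^{31} = 6 * -1 = -6
S_3{}^2 = 6 * T^{32} = 6 * 3 = 18
S_3{}^3 = 6 * T^{33} = 6 * 0 = 0
Step 2: contract S_3{}^j with v_j.
S_3{}^1 * v_1 = -6 * -2 = 12
S_3{}^2 * v_2 = 18 * -2 = -36
S_3{}^3 * v_3 = 0 * 3 = 0
Result = 12 + -36 + 0 = -24

-24


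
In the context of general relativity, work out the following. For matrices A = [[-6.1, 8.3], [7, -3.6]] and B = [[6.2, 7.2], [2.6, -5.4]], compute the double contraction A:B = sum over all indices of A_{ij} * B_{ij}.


A:B = sum over all i,j of A_{ij} * B_{ij}.
Row 1: -6.1*6.2=-37.82, 8.3*7.2=59.76 => row sum = 21.94
Row 2: 7*2.6=18.2, -3.6*-5.4=19.44 => row sum = 37.64
Total = 21.94 + 37.64 = 59.58

59.58


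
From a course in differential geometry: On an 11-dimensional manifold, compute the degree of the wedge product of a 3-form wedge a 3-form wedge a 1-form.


The degree of a wedge product is the sum of the degrees of the individual forms.
Degrees: 3, 3, 1
Total degree = 3 + 3 + 1 = 7

7


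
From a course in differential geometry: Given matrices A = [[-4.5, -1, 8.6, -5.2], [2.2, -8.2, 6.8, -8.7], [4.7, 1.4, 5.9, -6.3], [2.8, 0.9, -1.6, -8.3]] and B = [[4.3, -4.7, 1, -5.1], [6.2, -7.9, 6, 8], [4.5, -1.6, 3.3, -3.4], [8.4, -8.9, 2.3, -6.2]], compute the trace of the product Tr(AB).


Tr(AB) = sum_i (AB)_{ii} where (AB)_{ii} = sum_k A_{ik} B_{ki}.
(AB)_{11} = -4.5*4.3 + -1*6.2 + 8.6*4.5 + -5.2*8.4 = -30.53
(AB)_{22} = 2.2*-4.7 + -8.2*-7.9 + 6.8*-1.6 + -8.7*-8.9 = 120.99
(AB)_{33} = 4.7*1 + 1.4*6 + 5.9*3.3 + -6.3*2.3 = 18.08
(AB)_{44} = 2.8*-5.1 + 0.9*8 + -1.6*-3.4 + -8.3*-6.2 = 49.82
Tr(AB) = -30.53 + 120.99 + 18.08 + 49.82 = 158.36

158.36


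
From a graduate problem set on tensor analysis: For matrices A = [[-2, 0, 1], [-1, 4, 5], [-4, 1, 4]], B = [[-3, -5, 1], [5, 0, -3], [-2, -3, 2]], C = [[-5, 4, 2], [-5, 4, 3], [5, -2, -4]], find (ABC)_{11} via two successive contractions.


(ABC)_{11} = sum_m (AB)_{1m} C_{m1}. First compute row 1 of AB.
(AB)_{11} = -2*-3 + 0*5 + 1*-2 = 4
(AB)_{12} = -2*-5 + 0*0 + 1*-3 = 7
(AB)_{13} = -2*1 + 0*-3 + 1*2 = 0
Now contract with column 1 of C:
(AB)_{11} * C_{11} = 4 * -5 = -20
(AB)_{12} * C_{21} = 7 * -5 = -35
(AB)_{13} * C_{31} = 0 * 5 = 0
(ABC)_{11} = -20 + -35 + 0 = -55

-55


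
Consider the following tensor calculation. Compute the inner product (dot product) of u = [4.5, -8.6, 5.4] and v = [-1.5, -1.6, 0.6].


The inner product u . v = sum of u_i * v_i.
Term-by-term: 4.5 * -1.5, -8.6 * -1.6, 5.4 * 0.6
Products: -6.75, 13.76, 3.24
Sum = -6.75 + 13.76 + 3.24 = 10.25

10.25


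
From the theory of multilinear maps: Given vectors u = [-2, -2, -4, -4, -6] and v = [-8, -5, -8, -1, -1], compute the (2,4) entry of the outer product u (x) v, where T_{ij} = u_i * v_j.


The outer product entry T_{ij} = u_i * v_j.
We need i=2, j=4.
u_2 = -2, v_4 = -1
T_{2,4} = -2 * -1 = 2

2


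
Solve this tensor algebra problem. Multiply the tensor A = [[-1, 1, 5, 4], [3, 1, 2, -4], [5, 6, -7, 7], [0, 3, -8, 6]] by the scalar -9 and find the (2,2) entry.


Scalar multiplication: (cA)_{ij} = c * A_{ij}.
c = -9
A_{22} = 1
(cA)_{22} = -9 * 1 = -9

-9


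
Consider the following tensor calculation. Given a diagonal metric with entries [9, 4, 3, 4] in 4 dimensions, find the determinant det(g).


For a diagonal metric, the determinant is the product of diagonal entries.
Diagonal entries: 9, 4, 3, 4
det(g) = 9 * 4 * 3 * 4 = 432

432


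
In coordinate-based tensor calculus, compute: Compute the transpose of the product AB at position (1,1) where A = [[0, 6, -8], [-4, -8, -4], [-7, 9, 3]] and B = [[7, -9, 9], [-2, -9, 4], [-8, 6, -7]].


(AB)^T_{ij} = (AB)_{ji} = sum_k A_{jk} B_{ki}.
For i=1, j=1 we need (AB)_{11}:
A_{11} * B_{11} = 0 * 7 = 0
A_{12} * B_{21} = 6 * -2 = -12
A_{13} * B_{31} = -8 * -8 = 64
Sum = 0 + -12 + 64 = 52

52


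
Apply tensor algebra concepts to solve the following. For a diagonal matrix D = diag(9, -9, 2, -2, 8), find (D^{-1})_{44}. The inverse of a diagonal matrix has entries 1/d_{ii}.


For a diagonal matrix, the inverse has entries (D^{-1})_{ii} = 1/d_{ii}.
The diagonal entries are: d_{11} = 9, d_{22} = -9, d_{33} = 2, d_{44} = -2, d_{55} = 8
We need (D^{-1})_{44} = 1/d_{44} = 1/-2 = -1/2

-1/2


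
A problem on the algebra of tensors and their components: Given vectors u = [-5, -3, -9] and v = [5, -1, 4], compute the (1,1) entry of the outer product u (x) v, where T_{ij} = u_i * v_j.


The outer product entry T_{ij} = u_i * v_j.
We need i=1, j=1.
u_1 = -5, v_1 = 5
T_{1,1} = -5 * 5 = -25

-25


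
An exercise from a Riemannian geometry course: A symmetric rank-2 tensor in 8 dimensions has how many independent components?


A symmetric rank-2 tensor in d dimensions has d(d+1)/2 independent components.
d = 8
d(d+1)/2 = 8 * 9 / 2 = 72 / 2 = 36

36


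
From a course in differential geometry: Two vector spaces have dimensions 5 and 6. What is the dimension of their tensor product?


The dimension of a tensor product is the product of dimensions.
dim(V) = 5, dim(W) = 6
dim(V (x) W) = 5 * 6 = 30

30


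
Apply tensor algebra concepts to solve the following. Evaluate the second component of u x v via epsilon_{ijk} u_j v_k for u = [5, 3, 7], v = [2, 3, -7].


(u x v)_2 = sum_{j,k} epsilon_{2jk} u_j v_k. Only permutations of (1,2,3) contribute; the two non-zero terms are:
eps_{213} u_1 v_3 = -1 * 5 * -7 = 35
eps_{231} u_3 v_1 = 1 * 7 * 2 = 14
(u x v)_2 = 49

49


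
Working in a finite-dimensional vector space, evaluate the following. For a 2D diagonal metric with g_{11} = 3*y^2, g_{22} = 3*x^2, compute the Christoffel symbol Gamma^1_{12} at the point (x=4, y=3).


For a diagonal metric, Gamma^k_{ij} = (1/2) g^{kk} (dg_{ik}/dx_j + dg_{jk}/dx_i - dg_{ij}/dx_k).
The metric is diagonal, so g_{ab} = 0 for a != b.
At the given point: g_{11} = 27, g_{22} = 48
g^{11} = 1/27
dg_{11}/dx_2 = dg_{11}/dx_2 = 18
dg_{21}/dx_1 = 0 (off-diagonal)
dg_{12}/dx_1 = 0 (off-diagonal)
Numerator = 18 + 0 - 0 = 18
Gamma^1_{12} = 18 / (2 * 27) = 1/3

1/3


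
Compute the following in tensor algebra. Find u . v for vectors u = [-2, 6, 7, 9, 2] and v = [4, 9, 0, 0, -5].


The inner product u . v = sum of u_i * v_i.
Term-by-term: -2 * 4, 6 * 9, 7 * 0, 9 * 0, 2 * -5
Products: -8, 54, 0, 0, -10
Sum = -8 + 54 + 0 + 0 + -10 = 36

36


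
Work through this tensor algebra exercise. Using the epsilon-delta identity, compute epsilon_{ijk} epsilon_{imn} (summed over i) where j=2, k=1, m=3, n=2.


Using the identity: epsilon_{ijk} epsilon_{imn} = delta_{jm} delta_{kn} - delta_{jn} delta_{km}.
delta_{23} = 0
delta_{12} = 0
delta_{22} = 1
delta_{13} = 0
Result = 0 * 0 - 1 * 0 = 0 - 0 = 0

0


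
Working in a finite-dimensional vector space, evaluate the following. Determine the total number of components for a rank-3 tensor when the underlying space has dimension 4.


The number of components of a rank-r tensor in d dimensions is d^r.
Here d = 4 and r = 3.
4^3 = 64

64


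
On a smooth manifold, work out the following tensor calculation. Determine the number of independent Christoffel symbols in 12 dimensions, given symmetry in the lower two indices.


Christoffel symbols Gamma^k_{ij} are symmetric in i,j, so there are d * d(d+1)/2 independent symbols.
d = 12
d(d+1)/2 = 12 * 13 / 2 = 78
Total = 12 * 78 = 936

936


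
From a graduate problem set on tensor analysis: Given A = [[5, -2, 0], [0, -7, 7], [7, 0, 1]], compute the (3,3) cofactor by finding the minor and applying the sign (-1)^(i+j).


To find cofactor C_{33}, delete row 3 and column 3.
The resulting 2x2 submatrix is: [[5, -2], [0, -7]]
Minor M_{33} = 5*-7 - -2*0
  = -35 - 0 = -35
Sign = (-1)^(3+3) = (-1)^6 = 1
Cofactor C_{33} = 1 * -35 = -35

-35


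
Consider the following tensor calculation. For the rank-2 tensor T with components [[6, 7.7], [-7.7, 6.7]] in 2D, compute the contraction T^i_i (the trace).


The contraction (trace) of a rank-2 tensor is the sum of its diagonal elements.
Diagonal entries: A[1,1] = 6, A[2,2] = 6.7
Tr(A) = 6 + 6.7 = 12.7

12.7


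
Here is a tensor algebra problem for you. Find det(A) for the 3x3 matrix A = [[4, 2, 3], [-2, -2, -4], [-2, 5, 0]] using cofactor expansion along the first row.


Expanding along the first row, det(A) = a11*M_11 - a12*M_12 + a13*M_13, where M_1j is the (1,j) minor.
Minor M_11 = -2*0 - -4*5 = 20
Minor M_12 = -2*0 - -4*-2 = -8
Minor M_13 = -2*5 - -2*-2 = -14
det = 4*(20) - 2*(-8) + 3*(-14)
    = 80 - -16 + -42
    = 54

54


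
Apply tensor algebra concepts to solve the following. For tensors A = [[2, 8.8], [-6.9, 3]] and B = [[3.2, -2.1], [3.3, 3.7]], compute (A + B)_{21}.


Tensor addition is component-wise: (A + B)_{ij} = A_{ij} + B_{ij}.
A_{21} = -6.9
B_{21} = 3.3
(A + B)_{21} = -6.9 + 3.3 = -3.6

-3.6


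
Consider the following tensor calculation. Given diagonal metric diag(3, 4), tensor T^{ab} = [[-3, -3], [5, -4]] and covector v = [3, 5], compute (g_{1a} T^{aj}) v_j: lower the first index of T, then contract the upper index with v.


Step 1: lower the first index. For a diagonal metric, g_{ia} T^{aj} = g_{ii} T^{ij} (no sum on i).
g_{11} = 3
S_1{}^1 = 3 * T^{11} = 3 * -3 = -9
S_1{}^2 = 3 * T^{12} = 3 * -3 = -9
Step 2: contract S_1{}^j with v_j.
S_1{}^1 * v_1 = -9 * 3 = -27
S_1{}^2 * v_2 = -9 * 5 = -45
Result = -27 + -45 = -72

-72


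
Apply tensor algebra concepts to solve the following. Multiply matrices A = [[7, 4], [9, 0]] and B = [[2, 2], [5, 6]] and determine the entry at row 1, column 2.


(AB)_{ij} = sum_k A_{ik} B_{kj}.
For i=1, j=2:
A_{11} * B_{12} = 7 * 2 = 14
A_{12} * B_{22} = 4 * 6 = 24
Sum = 14 + 24 = 38

38
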